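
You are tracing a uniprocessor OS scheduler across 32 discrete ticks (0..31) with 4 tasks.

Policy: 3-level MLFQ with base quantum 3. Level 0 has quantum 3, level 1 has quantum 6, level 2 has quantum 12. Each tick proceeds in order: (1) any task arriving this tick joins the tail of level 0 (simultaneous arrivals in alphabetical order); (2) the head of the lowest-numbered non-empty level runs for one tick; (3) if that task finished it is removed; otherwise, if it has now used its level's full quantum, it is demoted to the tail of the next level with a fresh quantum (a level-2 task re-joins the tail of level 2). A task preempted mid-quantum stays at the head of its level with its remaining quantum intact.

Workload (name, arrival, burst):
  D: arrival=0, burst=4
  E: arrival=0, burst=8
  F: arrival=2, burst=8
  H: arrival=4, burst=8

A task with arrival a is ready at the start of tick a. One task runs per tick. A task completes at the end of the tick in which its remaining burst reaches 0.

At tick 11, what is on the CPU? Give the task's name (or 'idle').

running at tick 11 = H

t=0: L0/L1/L2 = DE/-/- → run D
t=1: L0/L1/L2 = DE/-/- → run D
t=2: L0/L1/L2 = DEF/-/- → run D
t=3: L0/L1/L2 = EF/D/- → run E
t=4: L0/L1/L2 = EFH/D/- → run E
t=5: L0/L1/L2 = EFH/D/- → run E
t=6: L0/L1/L2 = FH/DE/- → run F
t=7: L0/L1/L2 = FH/DE/- → run F
t=8: L0/L1/L2 = FH/DE/- → run F
t=9: L0/L1/L2 = H/DEF/- → run H
t=10: L0/L1/L2 = H/DEF/- → run H
t=11: L0/L1/L2 = H/DEF/- → run H
t=12: L0/L1/L2 = -/DEFH/- → run D
t=13: L0/L1/L2 = -/EFH/- → run E
t=14: L0/L1/L2 = -/EFH/- → run E
t=15: L0/L1/L2 = -/EFH/- → run E
t=16: L0/L1/L2 = -/EFH/- → run E
t=17: L0/L1/L2 = -/EFH/- → run E
t=18: L0/L1/L2 = -/FH/- → run F
t=19: L0/L1/L2 = -/FH/- → run F
t=20: L0/L1/L2 = -/FH/- → run F
t=21: L0/L1/L2 = -/FH/- → run F
t=22: L0/L1/L2 = -/FH/- → run F
t=23: L0/L1/L2 = -/H/- → run H
t=24: L0/L1/L2 = -/H/- → run H
t=25: L0/L1/L2 = -/H/- → run H
t=26: L0/L1/L2 = -/H/- → run H
t=27: L0/L1/L2 = -/H/- → run H
t=28: (idle)
t=29: (idle)
t=30: (idle)
t=31: (idle)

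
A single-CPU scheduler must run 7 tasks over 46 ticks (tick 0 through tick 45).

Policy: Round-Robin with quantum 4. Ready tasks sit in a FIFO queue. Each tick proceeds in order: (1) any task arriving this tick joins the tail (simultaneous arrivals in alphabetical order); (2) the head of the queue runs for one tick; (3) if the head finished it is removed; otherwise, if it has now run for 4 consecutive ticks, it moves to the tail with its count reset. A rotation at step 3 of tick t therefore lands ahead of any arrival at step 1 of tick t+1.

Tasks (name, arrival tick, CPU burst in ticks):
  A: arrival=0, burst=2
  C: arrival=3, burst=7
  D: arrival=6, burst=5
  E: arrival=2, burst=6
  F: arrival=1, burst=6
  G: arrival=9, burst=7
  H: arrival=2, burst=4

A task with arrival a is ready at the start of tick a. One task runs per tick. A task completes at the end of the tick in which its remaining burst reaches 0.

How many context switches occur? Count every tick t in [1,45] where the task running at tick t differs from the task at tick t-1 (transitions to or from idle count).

context switches = 12

t=0: queue=[A] q_used=0 → run A
t=1: queue=[A,F] q_used=1 → run A
t=2: queue=[F,E,H] q_used=0 → run F
t=3: queue=[F,E,H,C] q_used=1 → run F
t=4: queue=[F,E,H,C] q_used=2 → run F
t=5: queue=[F,E,H,C] q_used=3 → run F
t=6: queue=[E,H,C,F,D] q_used=0 → run E
t=7: queue=[E,H,C,F,D] q_used=1 → run E
t=8: queue=[E,H,C,F,D] q_used=2 → run E
t=9: queue=[E,H,C,F,D,G] q_used=3 → run E
t=10: queue=[H,C,F,D,G,E] q_used=0 → run H
t=11: queue=[H,C,F,D,G,E] q_used=1 → run H
t=12: queue=[H,C,F,D,G,E] q_used=2 → run H
t=13: queue=[H,C,F,D,G,E] q_used=3 → run H
t=14: queue=[C,F,D,G,E] q_used=0 → run C
t=15: queue=[C,F,D,G,E] q_used=1 → run C
t=16: queue=[C,F,D,G,E] q_used=2 → run C
t=17: queue=[C,F,D,G,E] q_used=3 → run C
t=18: queue=[F,D,G,E,C] q_used=0 → run F
t=19: queue=[F,D,G,E,C] q_used=1 → run F
t=20: queue=[D,G,E,C] q_used=0 → run D
t=21: queue=[D,G,E,C] q_used=1 → run D
t=22: queue=[D,G,E,C] q_used=2 → run D
t=23: queue=[D,G,E,C] q_used=3 → run D
t=24: queue=[G,E,C,D] q_used=0 → run G
t=25: queue=[G,E,C,D] q_used=1 → run G
t=26: queue=[G,E,C,D] q_used=2 → run G
t=27: queue=[G,E,C,D] q_used=3 → run G
t=28: queue=[E,C,D,G] q_used=0 → run E
t=29: queue=[E,C,D,G] q_used=1 → run E
t=30: queue=[C,D,G] q_used=0 → run C
t=31: queue=[C,D,G] q_used=1 → run C
t=32: queue=[C,D,G] q_used=2 → run C
t=33: queue=[D,G] q_used=0 → run D
t=34: queue=[G] q_used=0 → run G
t=35: queue=[G] q_used=1 → run G
t=36: queue=[G] q_used=2 → run G
t=37: (idle)
t=38: (idle)
t=39: (idle)
t=40: (idle)
t=41: (idle)
t=42: (idle)
t=43: (idle)
t=44: (idle)
t=45: (idle)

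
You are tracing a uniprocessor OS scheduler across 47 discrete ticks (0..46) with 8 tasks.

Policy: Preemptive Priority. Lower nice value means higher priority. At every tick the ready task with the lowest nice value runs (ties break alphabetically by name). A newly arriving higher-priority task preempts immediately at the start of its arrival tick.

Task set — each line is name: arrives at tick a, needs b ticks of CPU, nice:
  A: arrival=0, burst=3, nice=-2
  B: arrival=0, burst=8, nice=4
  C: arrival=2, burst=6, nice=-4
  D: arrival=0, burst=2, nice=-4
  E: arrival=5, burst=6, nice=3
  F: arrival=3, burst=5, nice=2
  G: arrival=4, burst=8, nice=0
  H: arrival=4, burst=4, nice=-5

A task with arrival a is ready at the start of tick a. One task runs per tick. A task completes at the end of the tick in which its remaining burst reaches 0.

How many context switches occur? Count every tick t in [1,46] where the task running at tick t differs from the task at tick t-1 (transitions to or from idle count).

context switches = 9

t=0: ready={A,B,D} → run D
t=1: ready={A,B,D} → run D
t=2: ready={A,B,C} → run C
t=3: ready={A,B,C,F} → run C
t=4: ready={A,B,C,F,G,H} → run H
t=5: ready={A,B,C,E,F,G,H} → run H
t=6: ready={A,B,C,E,F,G,H} → run H
t=7: ready={A,B,C,E,F,G,H} → run H
t=8: ready={A,B,C,E,F,G} → run C
t=9: ready={A,B,C,E,F,G} → run C
t=10: ready={A,B,C,E,F,G} → run C
t=11: ready={A,B,C,E,F,G} → run C
t=12: ready={A,B,E,F,G} → run A
t=13: ready={A,B,E,F,G} → run A
t=14: ready={A,B,E,F,G} → run A
t=15: ready={B,E,F,G} → run G
t=16: ready={B,E,F,G} → run G
t=17: ready={B,E,F,G} → run G
t=18: ready={B,E,F,G} → run G
t=19: ready={B,E,F,G} → run G
t=20: ready={B,E,F,G} → run G
t=21: ready={B,E,F,G} → run G
t=22: ready={B,E,F,G} → run G
t=23: ready={B,E,F} → run F
t=24: ready={B,E,F} → run F
t=25: ready={B,E,F} → run F
t=26: ready={B,E,F} → run F
t=27: ready={B,E,F} → run F
t=28: ready={B,E} → run E
t=29: ready={B,E} → run E
t=30: ready={B,E} → run E
t=31: ready={B,E} → run E
t=32: ready={B,E} → run E
t=33: ready={B,E} → run E
t=34: ready={B} → run B
t=35: ready={B} → run B
t=36: ready={B} → run B
t=37: ready={B} → run B
t=38: ready={B} → run B
t=39: ready={B} → run B
t=40: ready={B} → run B
t=41: ready={B} → run B
t=42: (idle)
t=43: (idle)
t=44: (idle)
t=45: (idle)
t=46: (idle)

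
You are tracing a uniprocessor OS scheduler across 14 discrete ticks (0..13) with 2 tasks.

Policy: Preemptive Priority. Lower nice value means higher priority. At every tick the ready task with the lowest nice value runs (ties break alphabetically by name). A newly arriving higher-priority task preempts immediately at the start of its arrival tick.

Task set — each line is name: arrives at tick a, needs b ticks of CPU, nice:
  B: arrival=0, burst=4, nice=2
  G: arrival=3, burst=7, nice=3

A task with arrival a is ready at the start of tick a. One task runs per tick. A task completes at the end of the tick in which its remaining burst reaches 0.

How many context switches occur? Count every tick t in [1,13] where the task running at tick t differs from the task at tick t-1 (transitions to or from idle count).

context switches = 2

t=0: ready={B} → run B
t=1: ready={B} → run B
t=2: ready={B} → run B
t=3: ready={B,G} → run B
t=4: ready={G} → run G
t=5: ready={G} → run G
t=6: ready={G} → run G
t=7: ready={G} → run G
t=8: ready={G} → run G
t=9: ready={G} → run G
t=10: ready={G} → run G
t=11: (idle)
t=12: (idle)
t=13: (idle)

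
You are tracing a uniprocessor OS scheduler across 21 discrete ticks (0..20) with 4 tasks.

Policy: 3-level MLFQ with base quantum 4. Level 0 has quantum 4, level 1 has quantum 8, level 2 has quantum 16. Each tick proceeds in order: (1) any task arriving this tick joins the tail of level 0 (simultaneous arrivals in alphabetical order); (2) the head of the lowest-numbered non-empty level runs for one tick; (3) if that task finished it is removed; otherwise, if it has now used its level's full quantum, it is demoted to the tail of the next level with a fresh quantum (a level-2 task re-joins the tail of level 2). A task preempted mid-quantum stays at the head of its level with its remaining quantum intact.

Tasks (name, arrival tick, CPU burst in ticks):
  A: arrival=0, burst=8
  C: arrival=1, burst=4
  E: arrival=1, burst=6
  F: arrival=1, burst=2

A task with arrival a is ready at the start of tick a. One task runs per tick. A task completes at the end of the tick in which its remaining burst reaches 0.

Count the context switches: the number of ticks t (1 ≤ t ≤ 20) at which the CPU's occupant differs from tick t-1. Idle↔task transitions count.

t=0: L0/L1/L2 = A/-/- → run A
t=1: L0/L1/L2 = ACEF/-/- → run A
t=2: L0/L1/L2 = ACEF/-/- → run A
t=3: L0/L1/L2 = ACEF/-/- → run A
t=4: L0/L1/L2 = CEF/A/- → run C
t=5: L0/L1/L2 = CEF/A/- → run C
t=6: L0/L1/L2 = CEF/A/- → run C
t=7: L0/L1/L2 = CEF/A/- → run C
t=8: L0/L1/L2 = EF/A/- → run E
t=9: L0/L1/L2 = EF/A/- → run E
t=10: L0/L1/L2 = EF/A/- → run E
t=11: L0/L1/L2 = EF/A/- → run E
t=12: L0/L1/L2 = F/AE/- → run F
t=13: L0/L1/L2 = F/AE/- → run F
t=14: L0/L1/L2 = -/AE/- → run A
t=15: L0/L1/L2 = -/AE/- → run A
t=16: L0/L1/L2 = -/AE/- → run A
t=17: L0/L1/L2 = -/AE/- → run A
t=18: L0/L1/L2 = -/E/- → run E
t=19: L0/L1/L2 = -/E/- → run E
t=20: (idle)

context switches = 6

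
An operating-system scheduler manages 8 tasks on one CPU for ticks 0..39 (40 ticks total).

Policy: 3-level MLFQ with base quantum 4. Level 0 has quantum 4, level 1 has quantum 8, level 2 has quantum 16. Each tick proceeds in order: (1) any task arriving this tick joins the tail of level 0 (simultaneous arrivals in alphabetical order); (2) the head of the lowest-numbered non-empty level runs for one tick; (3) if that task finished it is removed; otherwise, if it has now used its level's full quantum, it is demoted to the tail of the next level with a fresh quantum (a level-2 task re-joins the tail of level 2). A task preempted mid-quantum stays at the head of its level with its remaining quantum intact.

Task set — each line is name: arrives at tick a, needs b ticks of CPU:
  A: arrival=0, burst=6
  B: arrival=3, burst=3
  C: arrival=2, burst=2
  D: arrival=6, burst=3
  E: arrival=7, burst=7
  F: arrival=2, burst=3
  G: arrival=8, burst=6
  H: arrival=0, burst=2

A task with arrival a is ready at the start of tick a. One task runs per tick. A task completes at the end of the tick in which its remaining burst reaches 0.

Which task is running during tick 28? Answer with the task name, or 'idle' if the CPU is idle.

running at tick 28 = E

t=0: L0/L1/L2 = AH/-/- → run A
t=1: L0/L1/L2 = AH/-/- → run A
t=2: L0/L1/L2 = AHCF/-/- → run A
t=3: L0/L1/L2 = AHCFB/-/- → run A
t=4: L0/L1/L2 = HCFB/A/- → run H
t=5: L0/L1/L2 = HCFB/A/- → run H
t=6: L0/L1/L2 = CFBD/A/- → run C
t=7: L0/L1/L2 = CFBDE/A/- → run C
t=8: L0/L1/L2 = FBDEG/A/- → run F
t=9: L0/L1/L2 = FBDEG/A/- → run F
t=10: L0/L1/L2 = FBDEG/A/- → run F
t=11: L0/L1/L2 = BDEG/A/- → run B
t=12: L0/L1/L2 = BDEG/A/- → run B
t=13: L0/L1/L2 = BDEG/A/- → run B
t=14: L0/L1/L2 = DEG/A/- → run D
t=15: L0/L1/L2 = DEG/A/- → run D
t=16: L0/L1/L2 = DEG/A/- → run D
t=17: L0/L1/L2 = EG/A/- → run E
t=18: L0/L1/L2 = EG/A/- → run E
t=19: L0/L1/L2 = EG/A/- → run E
t=20: L0/L1/L2 = EG/A/- → run E
t=21: L0/L1/L2 = G/AE/- → run G
t=22: L0/L1/L2 = G/AE/- → run G
t=23: L0/L1/L2 = G/AE/- → run G
t=24: L0/L1/L2 = G/AE/- → run G
t=25: L0/L1/L2 = -/AEG/- → run A
t=26: L0/L1/L2 = -/AEG/- → run A
t=27: L0/L1/L2 = -/EG/- → run E
t=28: L0/L1/L2 = -/EG/- → run E
t=29: L0/L1/L2 = -/EG/- → run E
t=30: L0/L1/L2 = -/G/- → run G
t=31: L0/L1/L2 = -/G/- → run G
t=32: (idle)
t=33: (idle)
t=34: (idle)
t=35: (idle)
t=36: (idle)
t=37: (idle)
t=38: (idle)
t=39: (idle)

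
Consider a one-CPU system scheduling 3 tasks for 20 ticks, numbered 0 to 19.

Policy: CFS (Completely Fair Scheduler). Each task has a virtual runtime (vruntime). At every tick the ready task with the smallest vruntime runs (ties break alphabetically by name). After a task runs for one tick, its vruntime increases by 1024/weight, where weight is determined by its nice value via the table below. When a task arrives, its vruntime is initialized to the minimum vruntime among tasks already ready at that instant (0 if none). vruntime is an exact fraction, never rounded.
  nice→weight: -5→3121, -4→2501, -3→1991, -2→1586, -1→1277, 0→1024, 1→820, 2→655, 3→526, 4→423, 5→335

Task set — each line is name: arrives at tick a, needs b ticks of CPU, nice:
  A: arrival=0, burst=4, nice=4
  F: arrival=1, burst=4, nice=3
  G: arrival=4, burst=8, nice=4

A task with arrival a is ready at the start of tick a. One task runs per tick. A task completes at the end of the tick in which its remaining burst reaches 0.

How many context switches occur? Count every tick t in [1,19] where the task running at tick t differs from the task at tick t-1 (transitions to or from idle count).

t=0: vr[A=0] → run A
t=1: vr[A=1024/423 F=1024/423] → run A
t=2: vr[A=2048/423 F=1024/423] → run F
t=3: vr[A=2048/423 F=485888/111249] → run F
t=4: vr[A=2048/423 F=702464/111249 G=2048/423] → run A
t=5: vr[A=1024/141 F=702464/111249 G=2048/423] → run G
t=6: vr[A=1024/141 F=702464/111249 G=1024/141] → run F
t=7: vr[A=1024/141 F=919040/111249 G=1024/141] → run A
t=8: vr[F=919040/111249 G=1024/141] → run G
t=9: vr[F=919040/111249 G=4096/423] → run F
t=10: vr[G=4096/423] → run G
t=11: vr[G=5120/423] → run G
t=12: vr[G=2048/141] → run G
t=13: vr[G=7168/423] → run G
t=14: vr[G=8192/423] → run G
t=15: vr[G=1024/47] → run G
t=16: (idle)
t=17: (idle)
t=18: (idle)
t=19: (idle)

context switches = 9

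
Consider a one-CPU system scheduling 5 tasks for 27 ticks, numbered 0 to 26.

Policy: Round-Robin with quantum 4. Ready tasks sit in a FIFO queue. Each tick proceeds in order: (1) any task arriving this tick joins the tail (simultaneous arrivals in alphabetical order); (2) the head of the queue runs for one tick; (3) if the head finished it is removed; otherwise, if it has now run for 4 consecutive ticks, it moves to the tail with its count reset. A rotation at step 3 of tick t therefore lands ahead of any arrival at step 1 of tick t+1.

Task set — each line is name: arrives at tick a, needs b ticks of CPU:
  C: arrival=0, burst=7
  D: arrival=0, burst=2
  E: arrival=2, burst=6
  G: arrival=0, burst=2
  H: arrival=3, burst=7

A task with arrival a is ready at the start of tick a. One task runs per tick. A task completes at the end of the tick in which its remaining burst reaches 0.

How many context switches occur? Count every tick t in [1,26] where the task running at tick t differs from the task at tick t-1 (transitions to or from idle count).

context switches = 8

t=0: queue=[C,D,G] q_used=0 → run C
t=1: queue=[C,D,G] q_used=1 → run C
t=2: queue=[C,D,G,E] q_used=2 → run C
t=3: queue=[C,D,G,E,H] q_used=3 → run C
t=4: queue=[D,G,E,H,C] q_used=0 → run D
t=5: queue=[D,G,E,H,C] q_used=1 → run D
t=6: queue=[G,E,H,C] q_used=0 → run G
t=7: queue=[G,E,H,C] q_used=1 → run G
t=8: queue=[E,H,C] q_used=0 → run E
t=9: queue=[E,H,C] q_used=1 → run E
t=10: queue=[E,H,C] q_used=2 → run E
t=11: queue=[E,H,C] q_used=3 → run E
t=12: queue=[H,C,E] q_used=0 → run H
t=13: queue=[H,C,E] q_used=1 → run H
t=14: queue=[H,C,E] q_used=2 → run H
t=15: queue=[H,C,E] q_used=3 → run H
t=16: queue=[C,E,H] q_used=0 → run C
t=17: queue=[C,E,H] q_used=1 → run C
t=18: queue=[C,E,H] q_used=2 → run C
t=19: queue=[E,H] q_used=0 → run E
t=20: queue=[E,H] q_used=1 → run E
t=21: queue=[H] q_used=0 → run H
t=22: queue=[H] q_used=1 → run H
t=23: queue=[H] q_used=2 → run H
t=24: (idle)
t=25: (idle)
t=26: (idle)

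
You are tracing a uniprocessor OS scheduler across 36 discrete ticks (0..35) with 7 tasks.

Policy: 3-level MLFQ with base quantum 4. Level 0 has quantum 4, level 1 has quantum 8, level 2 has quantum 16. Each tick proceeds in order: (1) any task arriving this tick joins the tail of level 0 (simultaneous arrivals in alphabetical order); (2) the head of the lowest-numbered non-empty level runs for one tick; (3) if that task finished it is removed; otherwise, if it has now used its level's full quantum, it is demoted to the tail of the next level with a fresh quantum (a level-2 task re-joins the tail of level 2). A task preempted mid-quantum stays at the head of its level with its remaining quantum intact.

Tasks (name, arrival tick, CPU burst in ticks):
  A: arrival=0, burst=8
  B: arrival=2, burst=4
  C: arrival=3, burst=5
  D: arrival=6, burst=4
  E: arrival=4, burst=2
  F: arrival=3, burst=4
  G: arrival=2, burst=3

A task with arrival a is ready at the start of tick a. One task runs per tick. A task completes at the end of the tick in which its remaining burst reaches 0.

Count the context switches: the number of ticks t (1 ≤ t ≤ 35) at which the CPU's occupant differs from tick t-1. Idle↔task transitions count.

t=0: L0/L1/L2 = A/-/- → run A
t=1: L0/L1/L2 = A/-/- → run A
t=2: L0/L1/L2 = ABG/-/- → run A
t=3: L0/L1/L2 = ABGCF/-/- → run A
t=4: L0/L1/L2 = BGCFE/A/- → run B
t=5: L0/L1/L2 = BGCFE/A/- → run B
t=6: L0/L1/L2 = BGCFED/A/- → run B
t=7: L0/L1/L2 = BGCFED/A/- → run B
t=8: L0/L1/L2 = GCFED/A/- → run G
t=9: L0/L1/L2 = GCFED/A/- → run G
t=10: L0/L1/L2 = GCFED/A/- → run G
t=11: L0/L1/L2 = CFED/A/- → run C
t=12: L0/L1/L2 = CFED/A/- → run C
t=13: L0/L1/L2 = CFED/A/- → run C
t=14: L0/L1/L2 = CFED/A/- → run C
t=15: L0/L1/L2 = FED/AC/- → run F
t=16: L0/L1/L2 = FED/AC/- → run F
t=17: L0/L1/L2 = FED/AC/- → run F
t=18: L0/L1/L2 = FED/AC/- → run F
t=19: L0/L1/L2 = ED/AC/- → run E
t=20: L0/L1/L2 = ED/AC/- → run E
t=21: L0/L1/L2 = D/AC/- → run D
t=22: L0/L1/L2 = D/AC/- → run D
t=23: L0/L1/L2 = D/AC/- → run D
t=24: L0/L1/L2 = D/AC/- → run D
t=25: L0/L1/L2 = -/AC/- → run A
t=26: L0/L1/L2 = -/AC/- → run A
t=27: L0/L1/L2 = -/AC/- → run A
t=28: L0/L1/L2 = -/AC/- → run A
t=29: L0/L1/L2 = -/C/- → run C
t=30: (idle)
t=31: (idle)
t=32: (idle)
t=33: (idle)
t=34: (idle)
t=35: (idle)

context switches = 9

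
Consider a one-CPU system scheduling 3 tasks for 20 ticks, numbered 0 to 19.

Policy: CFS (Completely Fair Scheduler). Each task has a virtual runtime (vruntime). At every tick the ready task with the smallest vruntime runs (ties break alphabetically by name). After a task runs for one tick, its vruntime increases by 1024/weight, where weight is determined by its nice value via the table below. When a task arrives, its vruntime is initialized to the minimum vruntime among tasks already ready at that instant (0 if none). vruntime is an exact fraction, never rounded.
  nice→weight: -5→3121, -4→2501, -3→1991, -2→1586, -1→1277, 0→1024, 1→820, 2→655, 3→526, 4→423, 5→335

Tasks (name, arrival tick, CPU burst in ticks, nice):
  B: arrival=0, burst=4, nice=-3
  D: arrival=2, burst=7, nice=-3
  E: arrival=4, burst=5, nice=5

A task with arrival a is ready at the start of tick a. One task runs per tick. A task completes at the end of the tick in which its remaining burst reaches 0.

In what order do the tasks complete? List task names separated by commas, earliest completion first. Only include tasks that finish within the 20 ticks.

completion order = B, D, E

t=0: vr[B=0] → run B
t=1: vr[B=1024/1991] → run B
t=2: vr[B=2048/1991 D=2048/1991] → run B
t=3: vr[B=3072/1991 D=2048/1991] → run D
t=4: vr[B=3072/1991 D=3072/1991 E=3072/1991] → run B
t=5: vr[D=3072/1991 E=3072/1991] → run D
t=6: vr[D=4096/1991 E=3072/1991] → run E
t=7: vr[D=4096/1991 E=3067904/666985] → run D
t=8: vr[D=5120/1991 E=3067904/666985] → run D
t=9: vr[D=6144/1991 E=3067904/666985] → run D
t=10: vr[D=7168/1991 E=3067904/666985] → run D
t=11: vr[D=8192/1991 E=3067904/666985] → run D
t=12: vr[E=3067904/666985] → run E
t=13: vr[E=5106688/666985] → run E
t=14: vr[E=7145472/666985] → run E
t=15: vr[E=9184256/666985] → run E
t=16: (idle)
t=17: (idle)
t=18: (idle)
t=19: (idle)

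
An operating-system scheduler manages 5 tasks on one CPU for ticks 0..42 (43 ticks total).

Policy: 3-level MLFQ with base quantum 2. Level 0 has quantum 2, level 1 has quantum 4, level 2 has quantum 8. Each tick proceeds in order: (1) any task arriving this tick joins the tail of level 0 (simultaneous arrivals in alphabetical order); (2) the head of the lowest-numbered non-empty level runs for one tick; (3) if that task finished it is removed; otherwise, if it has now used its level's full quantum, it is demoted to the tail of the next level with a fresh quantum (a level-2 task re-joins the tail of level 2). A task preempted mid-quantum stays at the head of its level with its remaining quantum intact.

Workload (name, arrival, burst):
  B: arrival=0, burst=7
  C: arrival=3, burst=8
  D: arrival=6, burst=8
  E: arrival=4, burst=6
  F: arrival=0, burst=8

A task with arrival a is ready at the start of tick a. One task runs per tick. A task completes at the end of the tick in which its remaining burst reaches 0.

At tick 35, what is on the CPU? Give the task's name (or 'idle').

running at tick 35 = D

t=0: L0/L1/L2 = BF/-/- → run B
t=1: L0/L1/L2 = BF/-/- → run B
t=2: L0/L1/L2 = F/B/- → run F
t=3: L0/L1/L2 = FC/B/- → run F
t=4: L0/L1/L2 = CE/BF/- → run C
t=5: L0/L1/L2 = CE/BF/- → run C
t=6: L0/L1/L2 = ED/BFC/- → run E
t=7: L0/L1/L2 = ED/BFC/- → run E
t=8: L0/L1/L2 = D/BFCE/- → run D
t=9: L0/L1/L2 = D/BFCE/- → run D
t=10: L0/L1/L2 = -/BFCED/- → run B
t=11: L0/L1/L2 = -/BFCED/- → run B
t=12: L0/L1/L2 = -/BFCED/- → run B
t=13: L0/L1/L2 = -/BFCED/- → run B
t=14: L0/L1/L2 = -/FCED/B → run F
t=15: L0/L1/L2 = -/FCED/B → run F
t=16: L0/L1/L2 = -/FCED/B → run F
t=17: L0/L1/L2 = -/FCED/B → run F
t=18: L0/L1/L2 = -/CED/BF → run C
t=19: L0/L1/L2 = -/CED/BF → run C
t=20: L0/L1/L2 = -/CED/BF → run C
t=21: L0/L1/L2 = -/CED/BF → run C
t=22: L0/L1/L2 = -/ED/BFC → run E
t=23: L0/L1/L2 = -/ED/BFC → run E
t=24: L0/L1/L2 = -/ED/BFC → run E
t=25: L0/L1/L2 = -/ED/BFC → run E
t=26: L0/L1/L2 = -/D/BFC → run D
t=27: L0/L1/L2 = -/D/BFC → run D
t=28: L0/L1/L2 = -/D/BFC → run D
t=29: L0/L1/L2 = -/D/BFC → run D
t=30: L0/L1/L2 = -/-/BFCD → run B
t=31: L0/L1/L2 = -/-/FCD → run F
t=32: L0/L1/L2 = -/-/FCD → run F
t=33: L0/L1/L2 = -/-/CD → run C
t=34: L0/L1/L2 = -/-/CD → run C
t=35: L0/L1/L2 = -/-/D → run D
t=36: L0/L1/L2 = -/-/D → run D
t=37: (idle)
t=38: (idle)
t=39: (idle)
t=40: (idle)
t=41: (idle)
t=42: (idle)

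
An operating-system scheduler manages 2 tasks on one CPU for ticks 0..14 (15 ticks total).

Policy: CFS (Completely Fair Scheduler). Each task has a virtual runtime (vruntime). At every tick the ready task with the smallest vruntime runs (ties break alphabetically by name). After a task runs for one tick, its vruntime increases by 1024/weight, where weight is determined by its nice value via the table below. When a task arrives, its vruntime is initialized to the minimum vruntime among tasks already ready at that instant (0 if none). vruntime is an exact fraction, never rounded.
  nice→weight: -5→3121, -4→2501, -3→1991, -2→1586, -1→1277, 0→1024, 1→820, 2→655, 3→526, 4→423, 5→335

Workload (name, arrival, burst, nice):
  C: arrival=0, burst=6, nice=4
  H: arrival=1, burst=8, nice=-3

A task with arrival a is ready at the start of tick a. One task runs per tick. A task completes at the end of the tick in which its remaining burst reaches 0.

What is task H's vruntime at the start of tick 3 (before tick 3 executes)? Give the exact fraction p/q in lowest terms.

t=0: vr[C=0] → run C
t=1: vr[C=1024/423 H=1024/423] → run C
t=2: vr[C=2048/423 H=1024/423] → run H
t=3: vr[C=2048/423 H=2471936/842193] → run H
t=4: vr[C=2048/423 H=2905088/842193] → run H
t=5: vr[C=2048/423 H=3338240/842193] → run H
t=6: vr[C=2048/423 H=3771392/842193] → run H
t=7: vr[C=2048/423 H=4204544/842193] → run C
t=8: vr[C=1024/141 H=4204544/842193] → run H
t=9: vr[C=1024/141 H=4637696/842193] → run H
t=10: vr[C=1024/141 H=5070848/842193] → run H
t=11: vr[C=1024/141] → run C
t=12: vr[C=4096/423] → run C
t=13: vr[C=5120/423] → run C
t=14: (idle)

vruntime(H, start of tick 3) = 2471936/842193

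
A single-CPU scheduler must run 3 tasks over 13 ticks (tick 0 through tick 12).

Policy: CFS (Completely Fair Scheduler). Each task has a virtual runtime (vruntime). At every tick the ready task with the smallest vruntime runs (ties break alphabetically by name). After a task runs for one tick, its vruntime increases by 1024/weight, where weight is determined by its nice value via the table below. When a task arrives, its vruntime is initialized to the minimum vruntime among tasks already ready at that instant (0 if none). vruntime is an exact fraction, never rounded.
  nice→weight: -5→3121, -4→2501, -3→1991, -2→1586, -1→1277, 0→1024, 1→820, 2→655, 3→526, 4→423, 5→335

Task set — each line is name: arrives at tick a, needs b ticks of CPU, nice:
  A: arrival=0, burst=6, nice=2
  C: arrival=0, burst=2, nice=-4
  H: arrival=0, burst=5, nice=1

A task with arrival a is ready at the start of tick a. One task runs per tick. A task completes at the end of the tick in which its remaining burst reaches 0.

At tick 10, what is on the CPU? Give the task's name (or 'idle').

running at tick 10 = H

t=0: vr[A=0 C=0 H=0] → run A
t=1: vr[A=1024/655 C=0 H=0] → run C
t=2: vr[A=1024/655 C=1024/2501 H=0] → run H
t=3: vr[A=1024/655 C=1024/2501 H=256/205] → run C
t=4: vr[A=1024/655 H=256/205] → run H
t=5: vr[A=1024/655 H=512/205] → run A
t=6: vr[A=2048/655 H=512/205] → run H
t=7: vr[A=2048/655 H=768/205] → run A
t=8: vr[A=3072/655 H=768/205] → run H
t=9: vr[A=3072/655 H=1024/205] → run A
t=10: vr[A=4096/655 H=1024/205] → run H
t=11: vr[A=4096/655] → run A
t=12: vr[A=1024/131] → run A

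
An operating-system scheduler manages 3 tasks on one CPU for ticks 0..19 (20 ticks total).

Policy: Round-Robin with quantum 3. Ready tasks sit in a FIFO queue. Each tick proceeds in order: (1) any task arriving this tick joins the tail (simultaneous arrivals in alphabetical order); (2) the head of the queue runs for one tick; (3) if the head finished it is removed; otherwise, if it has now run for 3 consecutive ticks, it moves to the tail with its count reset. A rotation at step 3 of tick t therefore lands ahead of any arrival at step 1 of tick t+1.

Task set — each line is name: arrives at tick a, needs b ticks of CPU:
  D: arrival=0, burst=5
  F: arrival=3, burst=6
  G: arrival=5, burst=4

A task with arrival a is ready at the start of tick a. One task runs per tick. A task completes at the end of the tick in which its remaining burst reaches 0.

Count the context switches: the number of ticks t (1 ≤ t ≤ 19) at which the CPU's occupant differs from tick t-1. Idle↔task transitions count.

context switches = 5

t=0: queue=[D] q_used=0 → run D
t=1: queue=[D] q_used=1 → run D
t=2: queue=[D] q_used=2 → run D
t=3: queue=[D,F] q_used=0 → run D
t=4: queue=[D,F] q_used=1 → run D
t=5: queue=[F,G] q_used=0 → run F
t=6: queue=[F,G] q_used=1 → run F
t=7: queue=[F,G] q_used=2 → run F
t=8: queue=[G,F] q_used=0 → run G
t=9: queue=[G,F] q_used=1 → run G
t=10: queue=[G,F] q_used=2 → run G
t=11: queue=[F,G] q_used=0 → run F
t=12: queue=[F,G] q_used=1 → run F
t=13: queue=[F,G] q_used=2 → run F
t=14: queue=[G] q_used=0 → run G
t=15: (idle)
t=16: (idle)
t=17: (idle)
t=18: (idle)
t=19: (idle)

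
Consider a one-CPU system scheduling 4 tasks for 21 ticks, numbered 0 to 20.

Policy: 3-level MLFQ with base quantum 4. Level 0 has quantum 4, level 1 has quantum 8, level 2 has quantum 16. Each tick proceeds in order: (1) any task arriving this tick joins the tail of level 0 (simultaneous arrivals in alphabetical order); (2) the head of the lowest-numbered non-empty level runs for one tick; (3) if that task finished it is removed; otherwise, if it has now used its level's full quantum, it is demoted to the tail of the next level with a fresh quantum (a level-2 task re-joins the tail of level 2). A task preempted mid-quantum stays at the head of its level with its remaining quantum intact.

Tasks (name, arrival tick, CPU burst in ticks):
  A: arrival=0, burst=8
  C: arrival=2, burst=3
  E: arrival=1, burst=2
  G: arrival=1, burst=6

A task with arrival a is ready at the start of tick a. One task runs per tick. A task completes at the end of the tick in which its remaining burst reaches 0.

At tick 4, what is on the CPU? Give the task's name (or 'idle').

t=0: L0/L1/L2 = A/-/- → run A
t=1: L0/L1/L2 = AEG/-/- → run A
t=2: L0/L1/L2 = AEGC/-/- → run A
t=3: L0/L1/L2 = AEGC/-/- → run A
t=4: L0/L1/L2 = EGC/A/- → run E
t=5: L0/L1/L2 = EGC/A/- → run E
t=6: L0/L1/L2 = GC/A/- → run G
t=7: L0/L1/L2 = GC/A/- → run G
t=8: L0/L1/L2 = GC/A/- → run G
t=9: L0/L1/L2 = GC/A/- → run G
t=10: L0/L1/L2 = C/AG/- → run C
t=11: L0/L1/L2 = C/AG/- → run C
t=12: L0/L1/L2 = C/AG/- → run C
t=13: L0/L1/L2 = -/AG/- → run A
t=14: L0/L1/L2 = -/AG/- → run A
t=15: L0/L1/L2 = -/AG/- → run A
t=16: L0/L1/L2 = -/AG/- → run A
t=17: L0/L1/L2 = -/G/- → run G
t=18: L0/L1/L2 = -/G/- → run G
t=19: (idle)
t=20: (idle)

running at tick 4 = E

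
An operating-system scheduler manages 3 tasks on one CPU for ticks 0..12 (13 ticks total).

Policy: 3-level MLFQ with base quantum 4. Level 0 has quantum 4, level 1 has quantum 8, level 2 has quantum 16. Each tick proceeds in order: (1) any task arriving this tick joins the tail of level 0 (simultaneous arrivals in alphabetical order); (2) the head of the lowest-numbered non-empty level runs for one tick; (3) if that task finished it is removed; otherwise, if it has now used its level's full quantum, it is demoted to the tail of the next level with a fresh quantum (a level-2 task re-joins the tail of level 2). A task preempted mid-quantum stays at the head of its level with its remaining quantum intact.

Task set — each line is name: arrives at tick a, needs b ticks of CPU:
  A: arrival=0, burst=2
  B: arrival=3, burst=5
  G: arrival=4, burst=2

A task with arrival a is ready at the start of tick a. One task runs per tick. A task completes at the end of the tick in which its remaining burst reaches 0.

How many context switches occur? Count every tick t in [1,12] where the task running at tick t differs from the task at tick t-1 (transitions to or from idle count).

t=0: L0/L1/L2 = A/-/- → run A
t=1: L0/L1/L2 = A/-/- → run A
t=2: (idle)
t=3: L0/L1/L2 = B/-/- → run B
t=4: L0/L1/L2 = BG/-/- → run B
t=5: L0/L1/L2 = BG/-/- → run B
t=6: L0/L1/L2 = BG/-/- → run B
t=7: L0/L1/L2 = G/B/- → run G
t=8: L0/L1/L2 = G/B/- → run G
t=9: L0/L1/L2 = -/B/- → run B
t=10: (idle)
t=11: (idle)
t=12: (idle)

context switches = 5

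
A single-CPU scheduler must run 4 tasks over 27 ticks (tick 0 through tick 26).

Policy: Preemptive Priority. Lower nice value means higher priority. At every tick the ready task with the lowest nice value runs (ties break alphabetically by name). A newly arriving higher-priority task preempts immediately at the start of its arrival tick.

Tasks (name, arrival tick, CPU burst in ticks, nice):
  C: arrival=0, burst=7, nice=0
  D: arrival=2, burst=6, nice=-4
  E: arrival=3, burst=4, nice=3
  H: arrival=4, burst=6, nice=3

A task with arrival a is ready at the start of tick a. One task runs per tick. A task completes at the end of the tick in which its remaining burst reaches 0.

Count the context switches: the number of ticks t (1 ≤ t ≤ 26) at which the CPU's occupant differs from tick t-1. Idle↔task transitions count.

context switches = 5

t=0: ready={C} → run C
t=1: ready={C} → run C
t=2: ready={C,D} → run D
t=3: ready={C,D,E} → run D
t=4: ready={C,D,E,H} → run D
t=5: ready={C,D,E,H} → run D
t=6: ready={C,D,E,H} → run D
t=7: ready={C,D,E,H} → run D
t=8: ready={C,E,H} → run C
t=9: ready={C,E,H} → run C
t=10: ready={C,E,H} → run C
t=11: ready={C,E,H} → run C
t=12: ready={C,E,H} → run C
t=13: ready={E,H} → run E
t=14: ready={E,H} → run E
t=15: ready={E,H} → run E
t=16: ready={E,H} → run E
t=17: ready={H} → run H
t=18: ready={H} → run H
t=19: ready={H} → run H
t=20: ready={H} → run H
t=21: ready={H} → run H
t=22: ready={H} → run H
t=23: (idle)
t=24: (idle)
t=25: (idle)
t=26: (idle)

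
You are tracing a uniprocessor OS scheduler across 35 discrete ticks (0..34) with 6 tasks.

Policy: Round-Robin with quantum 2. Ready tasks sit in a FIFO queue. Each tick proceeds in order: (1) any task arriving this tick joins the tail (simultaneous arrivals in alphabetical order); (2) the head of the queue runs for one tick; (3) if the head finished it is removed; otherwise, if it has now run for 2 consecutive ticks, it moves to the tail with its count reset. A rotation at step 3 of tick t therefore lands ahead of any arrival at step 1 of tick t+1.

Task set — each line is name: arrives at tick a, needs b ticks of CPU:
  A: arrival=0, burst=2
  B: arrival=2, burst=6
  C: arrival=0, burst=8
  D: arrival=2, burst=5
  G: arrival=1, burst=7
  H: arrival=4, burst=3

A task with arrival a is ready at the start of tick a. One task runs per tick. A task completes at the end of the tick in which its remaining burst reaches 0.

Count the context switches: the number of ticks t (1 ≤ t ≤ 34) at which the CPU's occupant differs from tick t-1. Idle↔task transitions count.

t=0: queue=[A,C] q_used=0 → run A
t=1: queue=[A,C,G] q_used=1 → run A
t=2: queue=[C,G,B,D] q_used=0 → run C
t=3: queue=[C,G,B,D] q_used=1 → run C
t=4: queue=[G,B,D,C,H] q_used=0 → run G
t=5: queue=[G,B,D,C,H] q_used=1 → run G
t=6: queue=[B,D,C,H,G] q_used=0 → run B
t=7: queue=[B,D,C,H,G] q_used=1 → run B
t=8: queue=[D,C,H,G,B] q_used=0 → run D
t=9: queue=[D,C,H,G,B] q_used=1 → run D
t=10: queue=[C,H,G,B,D] q_used=0 → run C
t=11: queue=[C,H,G,B,D] q_used=1 → run C
t=12: queue=[H,G,B,D,C] q_used=0 → run H
t=13: queue=[H,G,B,D,C] q_used=1 → run H
t=14: queue=[G,B,D,C,H] q_used=0 → run G
t=15: queue=[G,B,D,C,H] q_used=1 → run G
t=16: queue=[B,D,C,H,G] q_used=0 → run B
t=17: queue=[B,D,C,H,G] q_used=1 → run B
t=18: queue=[D,C,H,G,B] q_used=0 → run D
t=19: queue=[D,C,H,G,B] q_used=1 → run D
t=20: queue=[C,H,G,B,D] q_used=0 → run C
t=21: queue=[C,H,G,B,D] q_used=1 → run C
t=22: queue=[H,G,B,D,C] q_used=0 → run H
t=23: queue=[G,B,D,C] q_used=0 → run G
t=24: queue=[G,B,D,C] q_used=1 → run G
t=25: queue=[B,D,C,G] q_used=0 → run B
t=26: queue=[B,D,C,G] q_used=1 → run B
t=27: queue=[D,C,G] q_used=0 → run D
t=28: queue=[C,G] q_used=0 → run C
t=29: queue=[C,G] q_used=1 → run C
t=30: queue=[G] q_used=0 → run G
t=31: (idle)
t=32: (idle)
t=33: (idle)
t=34: (idle)

context switches = 17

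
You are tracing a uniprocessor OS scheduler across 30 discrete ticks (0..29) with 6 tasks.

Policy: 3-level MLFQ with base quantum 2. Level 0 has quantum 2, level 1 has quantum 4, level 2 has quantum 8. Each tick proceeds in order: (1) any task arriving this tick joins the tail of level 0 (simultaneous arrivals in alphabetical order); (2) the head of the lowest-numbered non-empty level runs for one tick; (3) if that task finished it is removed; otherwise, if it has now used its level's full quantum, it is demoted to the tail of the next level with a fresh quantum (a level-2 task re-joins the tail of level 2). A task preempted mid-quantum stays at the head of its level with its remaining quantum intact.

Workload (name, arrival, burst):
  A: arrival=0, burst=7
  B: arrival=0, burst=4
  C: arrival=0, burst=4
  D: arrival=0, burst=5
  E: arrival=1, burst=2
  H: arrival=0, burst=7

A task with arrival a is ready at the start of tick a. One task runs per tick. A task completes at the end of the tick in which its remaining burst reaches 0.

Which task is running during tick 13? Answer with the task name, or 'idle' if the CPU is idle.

running at tick 13 = A

t=0: L0/L1/L2 = ABCDH/-/- → run A
t=1: L0/L1/L2 = ABCDHE/-/- → run A
t=2: L0/L1/L2 = BCDHE/A/- → run B
t=3: L0/L1/L2 = BCDHE/A/- → run B
t=4: L0/L1/L2 = CDHE/AB/- → run C
t=5: L0/L1/L2 = CDHE/AB/- → run C
t=6: L0/L1/L2 = DHE/ABC/- → run D
t=7: L0/L1/L2 = DHE/ABC/- → run D
t=8: L0/L1/L2 = HE/ABCD/- → run H
t=9: L0/L1/L2 = HE/ABCD/- → run H
t=10: L0/L1/L2 = E/ABCDH/- → run E
t=11: L0/L1/L2 = E/ABCDH/- → run E
t=12: L0/L1/L2 = -/ABCDH/- → run A
t=13: L0/L1/L2 = -/ABCDH/- → run A
t=14: L0/L1/L2 = -/ABCDH/- → run A
t=15: L0/L1/L2 = -/ABCDH/- → run A
t=16: L0/L1/L2 = -/BCDH/A → run B
t=17: L0/L1/L2 = -/BCDH/A → run B
t=18: L0/L1/L2 = -/CDH/A → run C
t=19: L0/L1/L2 = -/CDH/A → run C
t=20: L0/L1/L2 = -/DH/A → run D
t=21: L0/L1/L2 = -/DH/A → run D
t=22: L0/L1/L2 = -/DH/A → run D
t=23: L0/L1/L2 = -/H/A → run H
t=24: L0/L1/L2 = -/H/A → run H
t=25: L0/L1/L2 = -/H/A → run H
t=26: L0/L1/L2 = -/H/A → run H
t=27: L0/L1/L2 = -/-/AH → run A
t=28: L0/L1/L2 = -/-/H → run H
t=29: (idle)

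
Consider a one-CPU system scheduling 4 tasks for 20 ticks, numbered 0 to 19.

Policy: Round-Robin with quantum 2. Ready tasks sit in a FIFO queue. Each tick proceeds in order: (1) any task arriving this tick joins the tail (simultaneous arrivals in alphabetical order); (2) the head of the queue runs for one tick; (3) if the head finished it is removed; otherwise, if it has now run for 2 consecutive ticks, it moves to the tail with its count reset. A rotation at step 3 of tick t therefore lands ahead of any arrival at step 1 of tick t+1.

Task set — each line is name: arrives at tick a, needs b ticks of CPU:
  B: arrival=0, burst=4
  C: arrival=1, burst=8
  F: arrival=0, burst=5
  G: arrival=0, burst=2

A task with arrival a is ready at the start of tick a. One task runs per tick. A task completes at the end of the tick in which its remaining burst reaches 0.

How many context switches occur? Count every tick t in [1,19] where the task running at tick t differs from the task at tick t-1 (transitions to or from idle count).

t=0: queue=[B,F,G] q_used=0 → run B
t=1: queue=[B,F,G,C] q_used=1 → run B
t=2: queue=[F,G,C,B] q_used=0 → run F
t=3: queue=[F,G,C,B] q_used=1 → run F
t=4: queue=[G,C,B,F] q_used=0 → run G
t=5: queue=[G,C,B,F] q_used=1 → run G
t=6: queue=[C,B,F] q_used=0 → run C
t=7: queue=[C,B,F] q_used=1 → run C
t=8: queue=[B,F,C] q_used=0 → run B
t=9: queue=[B,F,C] q_used=1 → run B
t=10: queue=[F,C] q_used=0 → run F
t=11: queue=[F,C] q_used=1 → run F
t=12: queue=[C,F] q_used=0 → run C
t=13: queue=[C,F] q_used=1 → run C
t=14: queue=[F,C] q_used=0 → run F
t=15: queue=[C] q_used=0 → run C
t=16: queue=[C] q_used=1 → run C
t=17: queue=[C] q_used=0 → run C
t=18: queue=[C] q_used=1 → run C
t=19: (idle)

context switches = 9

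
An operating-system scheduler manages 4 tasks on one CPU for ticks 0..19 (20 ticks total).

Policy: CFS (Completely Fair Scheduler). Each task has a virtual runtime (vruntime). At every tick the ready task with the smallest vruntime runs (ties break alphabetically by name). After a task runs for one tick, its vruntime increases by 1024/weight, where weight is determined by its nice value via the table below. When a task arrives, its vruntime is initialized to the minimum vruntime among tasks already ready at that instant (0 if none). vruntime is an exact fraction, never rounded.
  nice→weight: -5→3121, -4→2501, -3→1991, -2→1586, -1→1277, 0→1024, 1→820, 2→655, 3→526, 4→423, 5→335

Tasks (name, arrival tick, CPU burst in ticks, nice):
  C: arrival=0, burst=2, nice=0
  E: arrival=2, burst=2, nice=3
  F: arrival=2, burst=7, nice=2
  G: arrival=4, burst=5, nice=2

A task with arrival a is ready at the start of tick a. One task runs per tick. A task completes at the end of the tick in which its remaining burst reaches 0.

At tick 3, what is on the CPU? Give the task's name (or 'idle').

running at tick 3 = F

t=0: vr[C=0] → run C
t=1: vr[C=1] → run C
t=2: vr[E=0 F=0] → run E
t=3: vr[E=512/263 F=0] → run F
t=4: vr[E=512/263 F=1024/655 G=1024/655] → run F
t=5: vr[E=512/263 F=2048/655 G=1024/655] → run G
t=6: vr[E=512/263 F=2048/655 G=2048/655] → run E
t=7: vr[F=2048/655 G=2048/655] → run F
t=8: vr[F=3072/655 G=2048/655] → run G
t=9: vr[F=3072/655 G=3072/655] → run F
t=10: vr[F=4096/655 G=3072/655] → run G
t=11: vr[F=4096/655 G=4096/655] → run F
t=12: vr[F=1024/131 G=4096/655] → run G
t=13: vr[F=1024/131 G=1024/131] → run F
t=14: vr[F=6144/655 G=1024/131] → run G
t=15: vr[F=6144/655] → run F
t=16: (idle)
t=17: (idle)
t=18: (idle)
t=19: (idle)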